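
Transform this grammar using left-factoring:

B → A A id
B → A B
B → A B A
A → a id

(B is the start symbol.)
B → A B'
B' → A id
B' → B B''
B'' → ε
B'' → A
A → a id

Left-factoring transforms A → αβ₁ | αβ₂ into A → αA' and A' → β₁ | β₂
(α is the longest common prefix among the alternatives). Repeat until
no nonterminal has two alternatives with a common prefix.

Round 1: B has alternatives sharing prefix 'A'. Introduce B': B → A B'
  Add: B' → A id
  Add: B' → B
  Add: B' → B A

Round 2: B' has alternatives sharing prefix 'B'. Introduce B'': B' → B B''
  Add: B'' → ε
  Add: B'' → A

No remaining common prefixes — done.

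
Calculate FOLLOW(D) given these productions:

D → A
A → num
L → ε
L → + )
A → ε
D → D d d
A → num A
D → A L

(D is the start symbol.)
{ $, 'd' }

To compute FOLLOW(D), find every occurrence of D on a right-hand side N → α D β: add FIRST(β) \ {ε}, and if β is empty or nullable also add FOLLOW(N). Iterate to a fixed point.

D is the start symbol, so $ ∈ FOLLOW(D).
In D → D d d: D is followed by d d, add FIRST(d d) \ {ε} = { 'd' }

Taking the union: FOLLOW(D) = { $, 'd' }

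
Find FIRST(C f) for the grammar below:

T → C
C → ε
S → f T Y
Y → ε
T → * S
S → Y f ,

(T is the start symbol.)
FIRST sets of the non-terminals involved (from the grammar, by fixed-point iteration):
  FIRST(C) = { ε }

To compute FIRST(C f), process the symbols left to right:
Symbol C is a non-terminal. Add FIRST(C) \ {ε} = { }
C is nullable (ε ∈ FIRST(C)), continue to the next symbol.
Symbol f is a terminal. Add 'f' and stop.
FIRST(C f) = { 'f' }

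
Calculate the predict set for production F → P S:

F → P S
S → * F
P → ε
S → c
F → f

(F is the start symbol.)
PREDICT(F → P S) = (FIRST(RHS) \ {ε}) ∪ (FOLLOW(F) if ε ∈ FIRST(RHS), i.e. RHS ⇒* ε)
FIRST(P) = { ε }
FIRST(S) = { '*', 'c' }
FIRST(P S) = { '*', 'c' }
ε ∉ FIRST(P S), so FOLLOW(F) is not added.
PREDICT(F → P S) = { '*', 'c' }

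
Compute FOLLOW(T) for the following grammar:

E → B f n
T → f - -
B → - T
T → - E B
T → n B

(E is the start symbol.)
To compute FOLLOW(T), find every occurrence of T on a right-hand side N → α T β: add FIRST(β) \ {ε}, and if β is empty or nullable also add FOLLOW(N). Iterate to a fixed point.

In B → - T: T is at the end, add FOLLOW(B)

The FOLLOW sets referred to above (computed the same way, to a fixed point):
  FOLLOW(B) = { 'f' }

Taking the union: FOLLOW(T) = { 'f' }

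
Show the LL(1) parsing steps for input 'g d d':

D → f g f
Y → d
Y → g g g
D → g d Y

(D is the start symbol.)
Stack is shown with the top on the left.

Stack    Input    Action
------------------------
D $      g d d $  output D → g d Y
g d Y $  g d d $  match 'g'
d Y $    d d $    match 'd'
Y $      d $      output Y → d
d $      d $      match 'd'
$        $        accept

The string is accepted.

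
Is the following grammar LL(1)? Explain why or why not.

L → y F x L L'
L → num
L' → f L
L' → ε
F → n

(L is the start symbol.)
A grammar is LL(1) if for each non-terminal N with multiple productions, the predict sets of those productions are pairwise disjoint, where PREDICT(N → α) = (FIRST(α) \ {ε}) ∪ (FOLLOW(N) if α ⇒* ε).

Relevant sets:
  FOLLOW(L') = { $, 'f' }

For L:
  PREDICT(L → y F x L L') = { 'y' }
  PREDICT(L → num) = { 'num' }
For L':
  PREDICT(L' → f L) = { 'f' }
  PREDICT(L' → ε) = { $, 'f' }
F has a single production, so nothing to check there.

Conflict found: Predict set conflict for L': { 'f' }
The grammar is NOT LL(1).

Answer: No. Predict set conflict for L': { 'f' }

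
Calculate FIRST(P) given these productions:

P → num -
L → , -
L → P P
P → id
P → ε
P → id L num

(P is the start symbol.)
From P → num -:
  - num is a terminal: add 'num' and stop
From P → id:
  - id is a terminal: add 'id' and stop
From P → ε:
  - ε-production, so ε ∈ FIRST(P)
From P → id L num:
  - id is a terminal: add 'id' and stop

Collecting: FIRST(P) = { 'id', 'num', ε }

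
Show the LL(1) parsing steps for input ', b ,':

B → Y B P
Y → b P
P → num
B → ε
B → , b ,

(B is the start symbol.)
LL(1) parsing maintains a stack (initially the start symbol over $) and the input. At each step: if the stack top is a terminal, match it against the current input token; if it is a non-terminal N, replace it with the RHS of M[N, lookahead] (the unique production whose predict set contains the lookahead).

Stack is shown with the top on the left.

Stack    Input    Action
------------------------
B $      , b , $  output B → , b ,
, b , $  , b , $  match ','
b , $    b , $    match 'b'
, $      , $      match ','
$        $        accept

The string is accepted.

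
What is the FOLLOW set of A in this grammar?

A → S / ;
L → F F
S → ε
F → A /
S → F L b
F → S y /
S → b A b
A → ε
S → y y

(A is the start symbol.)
To compute FOLLOW(A), find every occurrence of A on a right-hand side N → α A β: add FIRST(β) \ {ε}, and if β is empty or nullable also add FOLLOW(N). Iterate to a fixed point.

A is the start symbol, so $ ∈ FOLLOW(A).
In F → A /: A is followed by '/', add FIRST('/') \ {ε} = { '/' }
In S → b A b: A is followed by b, add FIRST(b) \ {ε} = { 'b' }

Taking the union: FOLLOW(A) = { $, '/', 'b' }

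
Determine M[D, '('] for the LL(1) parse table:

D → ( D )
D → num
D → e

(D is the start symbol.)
To find M[D, '('], we find productions for D where '(' is in the predict set (PREDICT(N → α) = (FIRST(α) \ {ε}) ∪ (FOLLOW(N) if α ⇒* ε)).

D → ( D ): PREDICT = { '(' }
  '(' is in predict set, so this production goes in M[D, '(']
D → num: PREDICT = { 'num' }
D → e: PREDICT = { 'e' }

M[D, '('] = D → ( D )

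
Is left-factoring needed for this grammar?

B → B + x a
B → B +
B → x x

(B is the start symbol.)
Left-factoring is needed when two productions for the same non-terminal
share a common prefix on the right-hand side.

Productions for B:
  B → B + x a
  B → B +
  B → x x

Found common prefix 'B +' in productions for B

Answer: Yes, B has productions with common prefix 'B +'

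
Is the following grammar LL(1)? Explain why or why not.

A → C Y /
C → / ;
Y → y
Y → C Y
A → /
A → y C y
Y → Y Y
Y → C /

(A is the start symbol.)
No. Predict set conflict for A: { '/' }

Relevant sets:
  FIRST(C) = { '/' }
  FIRST(Y) = { '/', 'y' }

For A:
  PREDICT(A → C Y '/') = { '/' }
  PREDICT(A → '/') = { '/' }
  PREDICT(A → y C y) = { 'y' }
For Y:
  PREDICT(Y → y) = { 'y' }
  PREDICT(Y → C Y) = { '/' }
  PREDICT(Y → Y Y) = { '/', 'y' }
  PREDICT(Y → C '/') = { '/' }
C has a single production, so nothing to check there.

Conflict found: Predict set conflict for A: { '/' }
The grammar is NOT LL(1).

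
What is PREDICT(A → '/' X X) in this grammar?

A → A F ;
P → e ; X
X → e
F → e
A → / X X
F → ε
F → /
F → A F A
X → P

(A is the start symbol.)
{ '/' }

PREDICT(A → '/' X X) = (FIRST(RHS) \ {ε}) ∪ (FOLLOW(A) if ε ∈ FIRST(RHS), i.e. RHS ⇒* ε)
FIRST('/' X X) = { '/' }
ε ∉ FIRST('/' X X), so FOLLOW(A) is not added.
PREDICT(A → '/' X X) = { '/' }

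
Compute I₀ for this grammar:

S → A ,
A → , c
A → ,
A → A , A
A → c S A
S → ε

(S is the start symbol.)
First, augment the grammar with S' → S
I₀ = CLOSURE({ [S' → . S] }):
  [S' → . S] has the dot before S: add [S → . A ,], [S → .]
  [S → . A ,] has the dot before A: add [A → . , c], [A → . ,], [A → . A , A], [A → . c S A]
No further items can be added.

I₀ = { [A → . , c], [A → . ,], [A → . A , A], [A → . c S A], [S → . A ,], [S → .], [S' → . S] }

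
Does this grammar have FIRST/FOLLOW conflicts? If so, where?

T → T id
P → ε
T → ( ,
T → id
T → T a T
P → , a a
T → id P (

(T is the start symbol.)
A FIRST/FOLLOW conflict occurs when a non-terminal N has a nullable alternative N → β (β ⇒* ε) and another alternative N → α with FIRST(α) ∩ FOLLOW(N) ≠ ∅: on such a lookahead the parser cannot decide between expanding α and letting N vanish via β.

Nullable non-terminals: P.

P: nullable alternative(s) P → ε; FOLLOW(P) = { '(' }
  P → ε: FIRST \ {ε} = { } — this is the only nullable alternative, skip
  P → , a a: FIRST \ {ε} = { ',' } — disjoint from FOLLOW(P)

T has no nullable alternative, so no FIRST/FOLLOW check is needed there.

No FIRST/FOLLOW conflicts found.

Answer: No FIRST/FOLLOW conflicts.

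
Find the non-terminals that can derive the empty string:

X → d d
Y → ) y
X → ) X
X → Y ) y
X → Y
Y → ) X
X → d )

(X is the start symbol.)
None

There are no ε-productions, so no non-terminal can derive ε.
No non-terminals are nullable.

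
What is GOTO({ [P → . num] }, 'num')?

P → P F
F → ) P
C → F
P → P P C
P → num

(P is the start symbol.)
GOTO(I, 'num') = CLOSURE({ [A → αX.β] : [A → α.Xβ] ∈ I, X = 'num' })

Items with dot before 'num', with the dot advanced:
  [P → . num] → [P → num .]
Closure adds nothing (no advanced item has the dot before a non-terminal).

GOTO = { [P → num .] }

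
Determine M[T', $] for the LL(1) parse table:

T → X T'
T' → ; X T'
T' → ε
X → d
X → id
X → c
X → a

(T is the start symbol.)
T' → ε

To find M[T', $], we find productions for T' where $ is in the predict set (PREDICT(N → α) = (FIRST(α) \ {ε}) ∪ (FOLLOW(N) if α ⇒* ε)).

Relevant sets:
  FOLLOW(T') = { $ }

T' → ; X T': PREDICT = { ';' }
T' → ε: PREDICT = { $ }
  $ is in predict set, so this production goes in M[T', $]

M[T', $] = T' → ε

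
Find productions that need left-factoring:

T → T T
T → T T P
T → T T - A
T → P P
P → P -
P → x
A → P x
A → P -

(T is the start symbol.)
Yes, T has productions with common prefix 'T T'; A has productions with common prefix 'P'

Left-factoring is needed when two productions for the same non-terminal
share a common prefix on the right-hand side.

Productions for T:
  T → T T
  T → T T P
  T → T T - A
  T → P P
Productions for P:
  P → P -
  P → x
Productions for A:
  A → P x
  A → P -

Found common prefix 'T T' in productions for T
Found common prefix 'P' in productions for A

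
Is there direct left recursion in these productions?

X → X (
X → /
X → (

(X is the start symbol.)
Direct left recursion occurs when N → N α for some non-terminal N (the right-hand side begins with the left-hand side itself).

X → X (: LEFT RECURSIVE (starts with X)
X → /: starts with '/'
X → (: starts with '('

The grammar has direct left recursion on: X.

Answer: Yes, X is left-recursive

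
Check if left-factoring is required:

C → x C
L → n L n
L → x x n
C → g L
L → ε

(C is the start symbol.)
No, left-factoring is not needed

Left-factoring is needed when two productions for the same non-terminal
share a common prefix on the right-hand side.

Productions for C:
  C → x C
  C → g L
Productions for L:
  L → n L n
  L → x x n
  L → ε

No common prefixes found.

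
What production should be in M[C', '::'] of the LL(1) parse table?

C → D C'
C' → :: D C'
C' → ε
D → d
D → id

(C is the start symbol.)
C' → :: D C'

To find M[C', '::'], we find productions for C' where '::' is in the predict set (PREDICT(N → α) = (FIRST(α) \ {ε}) ∪ (FOLLOW(N) if α ⇒* ε)).

Relevant sets:
  FOLLOW(C') = { $ }

C' → :: D C': PREDICT = { '::' }
  '::' is in predict set, so this production goes in M[C', '::']
C' → ε: PREDICT = { $ }

M[C', '::'] = C' → :: D C'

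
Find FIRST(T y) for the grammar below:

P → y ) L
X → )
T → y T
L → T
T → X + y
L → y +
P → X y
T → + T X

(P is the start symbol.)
{ ')', '+', 'y' }

FIRST sets of the non-terminals involved (from the grammar, by fixed-point iteration):
  FIRST(T) = { ')', '+', 'y' }

To compute FIRST(T y), process the symbols left to right:
Symbol T is a non-terminal. Add FIRST(T) \ {ε} = { ')', '+', 'y' }
T is not nullable (ε ∉ FIRST(T)), so stop here.
FIRST(T y) = { ')', '+', 'y' }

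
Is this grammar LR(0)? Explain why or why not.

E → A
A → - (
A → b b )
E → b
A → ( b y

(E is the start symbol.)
A grammar is LR(0) if no state in the canonical LR(0) collection has:
  - both a shift item (dot before a terminal) and a complete item (shift-reduce conflict), or
  - two or more complete items (reduce-reduce conflict; the accept item [E' → E .] counts as a complete item here).

Augment with E' → E and build the canonical LR(0) collection (I0 = CLOSURE({[E' → . E]}), then GOTO on every symbol after a dot until no new states appear). It has 11 states:
  I0: { [A → . ( b y], [A → . - (], [A → . b b )], [E → . A], [E → . b], [E' → . E] }  — shift
  I1: { [A → ( . b y] }  — shift
  I2: { [A → - . (] }  — shift
  I3: { [E → A .] }  — reduce
  I4: { [E' → E .] }  — accept
  I5: { [A → b . b )], [E → b .] }  — shift, reduce
  I6: { [A → b b . )] }  — shift
  I7: { [A → b b ) .] }  — reduce
  I8: { [A → - ( .] }  — reduce
  I9: { [A → ( b . y] }  — shift
  I10: { [A → ( b y .] }  — reduce

Conflict in state I5:
  Shift-reduce conflict between [E → b .] and [A → b . b )]
So the grammar is NOT LR(0).

Answer: No. Shift-reduce conflict between [E → b .] and [A → b . b )]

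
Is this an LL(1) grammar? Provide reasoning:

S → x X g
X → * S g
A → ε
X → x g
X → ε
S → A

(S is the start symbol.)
Relevant sets:
  FIRST(A) = { ε }
  FOLLOW(S) = { $, 'g' }
  FOLLOW(X) = { 'g' }

For S:
  PREDICT(S → x X g) = { 'x' }
  PREDICT(S → A) = { $, 'g' }
For X:
  PREDICT(X → '*' S g) = { '*' }
  PREDICT(X → x g) = { 'x' }
  PREDICT(X → ε) = { 'g' }
A has a single production, so nothing to check there.

All predict sets are disjoint. The grammar IS LL(1).

Answer: Yes, the grammar is LL(1).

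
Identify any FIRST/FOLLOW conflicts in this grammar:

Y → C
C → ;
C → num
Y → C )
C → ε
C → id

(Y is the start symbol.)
A FIRST/FOLLOW conflict occurs when a non-terminal N has a nullable alternative N → β (β ⇒* ε) and another alternative N → α with FIRST(α) ∩ FOLLOW(N) ≠ ∅: on such a lookahead the parser cannot decide between expanding α and letting N vanish via β.

Nullable non-terminals: C, Y.
FIRST sets used below: FIRST(C) = { ';', 'id', 'num', ε }

C: nullable alternative(s) C → ε; FOLLOW(C) = { $, ')' }
  C → ;: FIRST \ {ε} = { ';' } — disjoint from FOLLOW(C)
  C → num: FIRST \ {ε} = { 'num' } — disjoint from FOLLOW(C)
  C → ε: FIRST \ {ε} = { } — this is the only nullable alternative, skip
  C → id: FIRST \ {ε} = { 'id' } — disjoint from FOLLOW(C)

Y: nullable alternative(s) Y → C; FOLLOW(Y) = { $ }
  Y → C: FIRST \ {ε} = { ';', 'id', 'num' } — this is the only nullable alternative, skip
  Y → C ): FIRST \ {ε} = { ')', ';', 'id', 'num' } — disjoint from FOLLOW(Y)

No FIRST/FOLLOW conflicts found.

Answer: No FIRST/FOLLOW conflicts.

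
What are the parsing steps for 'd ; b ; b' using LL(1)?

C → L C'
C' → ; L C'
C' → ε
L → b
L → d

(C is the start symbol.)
Stack is shown with the top on the left.

Stack     Input        Action
-----------------------------
C $       d ; b ; b $  output C → L C'
L C' $    d ; b ; b $  output L → d
d C' $    d ; b ; b $  match 'd'
C' $      ; b ; b $    output C' → ; L C'
; L C' $  ; b ; b $    match ';'
L C' $    b ; b $      output L → b
b C' $    b ; b $      match 'b'
C' $      ; b $        output C' → ; L C'
; L C' $  ; b $        match ';'
L C' $    b $          output L → b
b C' $    b $          match 'b'
C' $      $            output C' → ε
$         $            accept

The string is accepted.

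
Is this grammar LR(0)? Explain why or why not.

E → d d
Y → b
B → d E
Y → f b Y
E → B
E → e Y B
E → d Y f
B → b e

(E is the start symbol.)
Augment with E' → E and build the canonical LR(0) collection (I0 = CLOSURE({[E' → . E]}), then GOTO on every symbol after a dot until no new states appear). It has 19 states:
  I0: { [B → . b e], [B → . d E], [E → . B], [E → . d Y f], [E → . d d], [E → . e Y B], [E' → . E] }  — shift
  I1: { [E → B .] }  — reduce
  I2: { [E' → E .] }  — accept
  I3: { [B → b . e] }  — shift
  I4: { [B → . b e], [B → . d E], [B → d . E], [E → . B], [E → . d Y f], [E → . d d], [E → . e Y B], [E → d . Y f], [E → d . d], [Y → . b], [Y → . f b Y] }  — shift
  I5: { [E → e . Y B], [Y → . b], [Y → . f b Y] }  — shift
  I6: { [B → . b e], [B → . d E], [E → e Y . B] }  — shift
  I7: { [Y → b .] }  — reduce
  I8: { [Y → f . b Y] }  — shift
  I9: { [Y → . b], [Y → . f b Y], [Y → f b . Y] }  — shift
  I10: { [Y → f b Y .] }  — reduce
  I11: { [E → e Y B .] }  — reduce
  I12: { [B → . b e], [B → . d E], [B → d . E], [E → . B], [E → . d Y f], [E → . d d], [E → . e Y B] }  — shift
  I13: { [B → d E .] }  — reduce
  I14: { [E → d Y . f] }  — shift
  I15: { [B → b . e], [Y → b .] }  — shift, reduce
  I16: { [B → . b e], [B → . d E], [B → d . E], [E → . B], [E → . d Y f], [E → . d d], [E → . e Y B], [E → d . Y f], [E → d . d], [E → d d .], [Y → . b], [Y → . f b Y] }  — shift, reduce
  I17: { [B → b e .] }  — reduce
  I18: { [E → d Y f .] }  — reduce

Conflict in state I15:
  Shift-reduce conflict between [Y → b .] and [B → b . e]
So the grammar is NOT LR(0).

Answer: No. Shift-reduce conflict between [Y → b .] and [B → b . e]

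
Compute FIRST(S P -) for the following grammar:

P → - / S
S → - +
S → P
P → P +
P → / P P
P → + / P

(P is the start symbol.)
{ '+', '-', '/' }

FIRST sets of the non-terminals involved (from the grammar, by fixed-point iteration):
  FIRST(S) = { '+', '-', '/' }

To compute FIRST(S P -), process the symbols left to right:
Symbol S is a non-terminal. Add FIRST(S) \ {ε} = { '+', '-', '/' }
S is not nullable (ε ∉ FIRST(S)), so stop here.
FIRST(S P -) = { '+', '-', '/' }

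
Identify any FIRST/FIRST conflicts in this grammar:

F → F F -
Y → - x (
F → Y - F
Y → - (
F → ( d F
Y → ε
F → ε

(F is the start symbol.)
A FIRST/FIRST conflict occurs when two productions N → α and N → β for the same non-terminal have FIRST(α) ∩ FIRST(β) ≠ ∅ (with ε ∈ FIRST of a nullable right-hand side, so two nullable alternatives also conflict).

FIRST sets of the non-terminals at (or reachable through a nullable prefix from) the front of some alternative:
  FIRST(F) = { '(', '-', ε }
  FIRST(Y) = { '-', ε }

Productions for F:
  F → F F -: FIRST = { '(', '-' }
  F → Y - F: FIRST = { '-' }
  F → ( d F: FIRST = { '(' }
  F → ε: FIRST = { ε }
Productions for Y:
  Y → - x (: FIRST = { '-' }
  Y → - (: FIRST = { '-' }
  Y → ε: FIRST = { ε }

Conflict for F: F → F F - and F → Y - F
  Overlap: { '-' }
Conflict for F: F → F F - and F → ( d F
  Overlap: { '(' }
Conflict for Y: Y → - x ( and Y → - (
  Overlap: { '-' }

Answer: Yes. F → F F '-' / F → Y '-' F on { '-' }; F → F F '-' / F → '(' d F on { '(' }; Y → '-' x '(' / Y → '-' '(' on { '-' }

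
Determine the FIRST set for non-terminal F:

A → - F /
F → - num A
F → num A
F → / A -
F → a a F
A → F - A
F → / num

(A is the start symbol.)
{ '-', '/', 'a', 'num' }

To compute FIRST(F), examine every production with F on the left-hand side, reading each right-hand side left to right until a non-nullable symbol is reached.

From F → - num A:
  - '-' is a terminal: add '-' and stop
From F → num A:
  - num is a terminal: add 'num' and stop
From F → / A -:
  - '/' is a terminal: add '/' and stop
From F → a a F:
  - a is a terminal: add 'a' and stop
From F → / num:
  - '/' is a terminal: add '/' and stop

Collecting: FIRST(F) = { '-', '/', 'a', 'num' }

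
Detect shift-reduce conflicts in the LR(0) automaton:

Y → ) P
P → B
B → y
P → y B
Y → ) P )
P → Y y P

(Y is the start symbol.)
A shift-reduce conflict occurs when an LR(0) state has both:
  - a complete (reduce) item [A → α .] (dot at the end), and
  - a shift item [B → β . c γ] (dot before a terminal).

Augment with Y' → Y and build the canonical LR(0) collection (I0 = CLOSURE({[Y' → . Y]}), then GOTO on every symbol after a dot until no new states appear). It has 12 states:
  I0: { [Y → . ) P )], [Y → . ) P], [Y' → . Y] }  — shift
  I1: { [B → . y], [P → . B], [P → . Y y P], [P → . y B], [Y → ) . P )], [Y → ) . P], [Y → . ) P )], [Y → . ) P] }  — shift
  I2: { [Y' → Y .] }  — accept
  I3: { [P → B .] }  — reduce
  I4: { [Y → ) P . )], [Y → ) P .] }  — shift, reduce
  I5: { [P → Y . y P] }  — shift
  I6: { [B → . y], [B → y .], [P → y . B] }  — shift, reduce
  I7: { [P → y B .] }  — reduce
  I8: { [B → y .] }  — reduce
  I9: { [B → . y], [P → . B], [P → . Y y P], [P → . y B], [P → Y y . P], [Y → . ) P )], [Y → . ) P] }  — shift
  I10: { [P → Y y P .] }  — reduce
  I11: { [Y → ) P ) .] }  — reduce

I4 contains reduce item [Y → ) P .] and shift item [Y → ) P . )] — shift-reduce conflict.
I6 contains reduce item [B → y .] and shift item [B → . y] — shift-reduce conflict.

Answer: Yes — I4: [Y → ) P .] vs [Y → ) P . )]; I6: [B → y .] vs [B → . y]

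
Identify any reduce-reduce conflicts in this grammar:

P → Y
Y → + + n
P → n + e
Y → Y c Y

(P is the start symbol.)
A reduce-reduce conflict occurs when an LR(0) state has two complete items [A → α .] and [B → β .] — both call for a reduction, and with no lookahead the parser cannot choose between them.

Augment with P' → P and build the canonical LR(0) collection (I0 = CLOSURE({[P' → . P]}), then GOTO on every symbol after a dot until no new states appear). It has 11 states:
  I0: { [P → . Y], [P → . n + e], [P' → . P], [Y → . + + n], [Y → . Y c Y] }  — shift
  I1: { [Y → + . + n] }  — shift
  I2: { [P' → P .] }  — accept
  I3: { [P → Y .], [Y → Y . c Y] }  — shift, reduce
  I4: { [P → n . + e] }  — shift
  I5: { [P → n + . e] }  — shift
  I6: { [P → n + e .] }  — reduce
  I7: { [Y → . + + n], [Y → . Y c Y], [Y → Y c . Y] }  — shift
  I8: { [Y → Y . c Y], [Y → Y c Y .] }  — shift, reduce
  I9: { [Y → + + . n] }  — shift
  I10: { [Y → + + n .] }  — reduce

No state contains more than one complete item.

Answer: No reduce-reduce conflicts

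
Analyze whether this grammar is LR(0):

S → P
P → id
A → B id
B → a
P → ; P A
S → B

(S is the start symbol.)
Yes, the grammar is LR(0)

A grammar is LR(0) if no state in the canonical LR(0) collection has:
  - both a shift item (dot before a terminal) and a complete item (shift-reduce conflict), or
  - two or more complete items (reduce-reduce conflict; the accept item [S' → S .] counts as a complete item here).

Augment with S' → S and build the canonical LR(0) collection (I0 = CLOSURE({[S' → . S]}), then GOTO on every symbol after a dot until no new states appear). It has 11 states:
  I0: { [B → . a], [P → . ; P A], [P → . id], [S → . B], [S → . P], [S' → . S] }  — shift
  I1: { [P → . ; P A], [P → . id], [P → ; . P A] }  — shift
  I2: { [S → B .] }  — reduce
  I3: { [S → P .] }  — reduce
  I4: { [S' → S .] }  — accept
  I5: { [B → a .] }  — reduce
  I6: { [P → id .] }  — reduce
  I7: { [A → . B id], [B → . a], [P → ; P . A] }  — shift
  I8: { [P → ; P A .] }  — reduce
  I9: { [A → B . id] }  — shift
  I10: { [A → B id .] }  — reduce

Every state is either a pure shift/goto state or contains exactly one complete item and nothing to shift — no conflicts. The grammar is LR(0).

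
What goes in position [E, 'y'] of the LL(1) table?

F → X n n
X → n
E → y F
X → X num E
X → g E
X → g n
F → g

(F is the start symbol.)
E → y F

To find M[E, 'y'], we find productions for E where 'y' is in the predict set (PREDICT(N → α) = (FIRST(α) \ {ε}) ∪ (FOLLOW(N) if α ⇒* ε)).

E → y F: PREDICT = { 'y' }
  'y' is in predict set, so this production goes in M[E, 'y']

M[E, 'y'] = E → y F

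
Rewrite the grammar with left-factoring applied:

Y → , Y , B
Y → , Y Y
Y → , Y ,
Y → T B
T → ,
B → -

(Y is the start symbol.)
Left-factoring transforms A → αβ₁ | αβ₂ into A → αA' and A' → β₁ | β₂
(α is the longest common prefix among the alternatives). Repeat until
no nonterminal has two alternatives with a common prefix.

Round 1: Y has alternatives sharing prefix ', Y'. Introduce Y': Y → , Y Y'
  Add: Y' → , B
  Add: Y' → Y
  Add: Y' → ,

Round 2: Y' has alternatives sharing prefix ','. Introduce Y'': Y' → , Y''
  Add: Y'' → B
  Add: Y'' → ε

No remaining common prefixes — done.

Resulting grammar:
Y → , Y Y'
Y' → , Y''
Y'' → B
Y'' → ε
Y' → Y
Y → T B
T → ,
B → -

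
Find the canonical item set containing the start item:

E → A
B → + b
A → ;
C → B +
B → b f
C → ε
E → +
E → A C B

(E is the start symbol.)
First, augment the grammar with E' → E
I₀ = CLOSURE({ [E' → . E] }):
  [E' → . E] has the dot before E: add [E → . A], [E → . +], [E → . A C B]
  [E → . A] has the dot before A: add [A → . ;]
No further items can be added.

I₀ = { [A → . ;], [E → . +], [E → . A C B], [E → . A], [E' → . E] }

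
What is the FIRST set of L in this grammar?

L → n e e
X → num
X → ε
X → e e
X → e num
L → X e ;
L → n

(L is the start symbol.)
{ 'e', 'n', 'num' }

FIRST sets of the other non-terminals involved (by the same procedure, iterated to a fixed point):
  FIRST(X) = { 'e', 'num', ε }

From L → n e e:
  - n is a terminal: add 'n' and stop
From L → X e ;:
  - X is a non-terminal: add FIRST(X) \ {ε} = { 'e', 'num' }
    X is nullable, so continue to the next symbol
  - e is a terminal: add 'e' and stop
From L → n:
  - n is a terminal: add 'n' and stop

Collecting: FIRST(L) = { 'e', 'n', 'num' }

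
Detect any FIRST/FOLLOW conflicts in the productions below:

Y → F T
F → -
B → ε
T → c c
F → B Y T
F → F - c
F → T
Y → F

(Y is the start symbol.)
Nullable non-terminals: B.
B has a nullable alternative but only one production, so nothing to check.

F, T, Y have no nullable alternative, so no FIRST/FOLLOW check is needed there.

No FIRST/FOLLOW conflicts found.

Answer: No FIRST/FOLLOW conflicts.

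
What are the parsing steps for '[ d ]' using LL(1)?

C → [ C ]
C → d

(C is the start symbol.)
Stack is shown with the top on the left.

Stack    Input    Action
------------------------
C $      [ d ] $  output C → [ C ]
[ C ] $  [ d ] $  match '['
C ] $    d ] $    output C → d
d ] $    d ] $    match 'd'
] $      ] $      match ']'
$        $        accept

The string is accepted.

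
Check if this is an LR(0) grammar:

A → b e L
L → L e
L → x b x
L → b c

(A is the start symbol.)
No. Shift-reduce conflict between [A → b e L .] and [L → L . e]

A grammar is LR(0) if no state in the canonical LR(0) collection has:
  - both a shift item (dot before a terminal) and a complete item (shift-reduce conflict), or
  - two or more complete items (reduce-reduce conflict; the accept item [A' → A .] counts as a complete item here).

Augment with A' → A and build the canonical LR(0) collection (I0 = CLOSURE({[A' → . A]}), then GOTO on every symbol after a dot until no new states appear). It has 11 states:
  I0: { [A → . b e L], [A' → . A] }  — shift
  I1: { [A' → A .] }  — accept
  I2: { [A → b . e L] }  — shift
  I3: { [A → b e . L], [L → . L e], [L → . b c], [L → . x b x] }  — shift
  I4: { [A → b e L .], [L → L . e] }  — shift, reduce
  I5: { [L → b . c] }  — shift
  I6: { [L → x . b x] }  — shift
  I7: { [L → x b . x] }  — shift
  I8: { [L → x b x .] }  — reduce
  I9: { [L → b c .] }  — reduce
  I10: { [L → L e .] }  — reduce

Conflict in state I4:
  Shift-reduce conflict between [A → b e L .] and [L → L . e]
So the grammar is NOT LR(0).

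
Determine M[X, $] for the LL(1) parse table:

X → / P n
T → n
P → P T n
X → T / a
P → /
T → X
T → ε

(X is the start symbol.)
To find M[X, $], we find productions for X where $ is in the predict set (PREDICT(N → α) = (FIRST(α) \ {ε}) ∪ (FOLLOW(N) if α ⇒* ε)).

Relevant sets:
  FIRST(T) = { '/', 'n', ε }

X → / P n: PREDICT = { '/' }
X → T / a: PREDICT = { '/', 'n' }

M[X, $] is empty (no production applies)

Answer: Empty (error entry)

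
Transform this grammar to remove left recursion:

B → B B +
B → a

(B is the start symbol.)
B → a B'
B' → B + B'
B' → ε

B is directly left-recursive. The standard transformation for
  A → A α₁ | ... | A α_m | β₁ | ... | β_n
is
  A  → β₁ A' | ... | β_n A'
  A' → α₁ A' | ... | α_m A' | ε

B → a becomes B → a B'
B → B B + becomes B' → B + B'
Add B' → ε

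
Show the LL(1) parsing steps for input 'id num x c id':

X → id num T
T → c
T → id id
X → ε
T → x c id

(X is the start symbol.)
LL(1) parsing maintains a stack (initially the start symbol over $) and the input. At each step: if the stack top is a terminal, match it against the current input token; if it is a non-terminal N, replace it with the RHS of M[N, lookahead] (the unique production whose predict set contains the lookahead).

Stack is shown with the top on the left.

Stack       Input            Action
-----------------------------------
X $         id num x c id $  output X → id num T
id num T $  id num x c id $  match 'id'
num T $     num x c id $     match 'num'
T $         x c id $         output T → x c id
x c id $    x c id $         match 'x'
c id $      c id $           match 'c'
id $        id $             match 'id'
$           $                accept

The string is accepted.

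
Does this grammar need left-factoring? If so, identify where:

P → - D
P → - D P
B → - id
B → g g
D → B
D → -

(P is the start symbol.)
Yes, P has productions with common prefix '- D'

Left-factoring is needed when two productions for the same non-terminal
share a common prefix on the right-hand side.

Productions for P:
  P → - D
  P → - D P
Productions for B:
  B → - id
  B → g g
Productions for D:
  D → B
  D → -

Found common prefix '- D' in productions for P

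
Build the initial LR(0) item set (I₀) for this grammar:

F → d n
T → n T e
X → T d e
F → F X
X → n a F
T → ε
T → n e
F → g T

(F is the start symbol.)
{ [F → . F X], [F → . d n], [F → . g T], [F' → . F] }

First, augment the grammar with F' → F
I₀ = CLOSURE({ [F' → . F] }):
  [F' → . F] has the dot before F: add [F → . d n], [F → . F X], [F → . g T]
No further items can be added.

I₀ = { [F → . F X], [F → . d n], [F → . g T], [F' → . F] }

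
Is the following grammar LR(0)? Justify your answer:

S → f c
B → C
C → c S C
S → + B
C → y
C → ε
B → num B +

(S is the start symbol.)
No. Shift-reduce conflict between [C → .] and [B → . num B +]

A grammar is LR(0) if no state in the canonical LR(0) collection has:
  - both a shift item (dot before a terminal) and a complete item (shift-reduce conflict), or
  - two or more complete items (reduce-reduce conflict; the accept item [S' → S .] counts as a complete item here).

Augment with S' → S and build the canonical LR(0) collection (I0 = CLOSURE({[S' → . S]}), then GOTO on every symbol after a dot until no new states appear). It has 14 states:
  I0: { [S → . + B], [S → . f c], [S' → . S] }  — shift
  I1: { [B → . C], [B → . num B +], [C → . c S C], [C → . y], [C → .], [S → + . B] }  — shift, reduce
  I2: { [S' → S .] }  — accept
  I3: { [S → f . c] }  — shift
  I4: { [S → f c .] }  — reduce
  I5: { [S → + B .] }  — reduce
  I6: { [B → C .] }  — reduce
  I7: { [C → c . S C], [S → . + B], [S → . f c] }  — shift
  I8: { [B → . C], [B → . num B +], [B → num . B +], [C → . c S C], [C → . y], [C → .] }  — shift, reduce
  I9: { [C → y .] }  — reduce
  I10: { [B → num B . +] }  — shift
  I11: { [B → num B + .] }  — reduce
  I12: { [C → . c S C], [C → . y], [C → .], [C → c S . C] }  — shift, reduce
  I13: { [C → c S C .] }  — reduce

Conflict in state I1:
  Shift-reduce conflict between [C → .] and [B → . num B +]
So the grammar is NOT LR(0).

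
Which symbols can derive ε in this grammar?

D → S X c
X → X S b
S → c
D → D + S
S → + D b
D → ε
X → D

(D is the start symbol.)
{ 'D', 'X' }

ε-productions: D → ε
So D is immediately nullable.
X → D: every symbol on the right is nullable, so X is nullable too.
No further non-terminal can be added: every production for the remaining non-terminals contains a terminal or a non-nullable non-terminal.
Nullable = { 'D', 'X' }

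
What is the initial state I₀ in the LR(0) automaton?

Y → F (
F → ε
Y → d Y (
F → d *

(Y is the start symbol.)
First, augment the grammar with Y' → Y
I₀ = CLOSURE({ [Y' → . Y] }):
  [Y' → . Y] has the dot before Y: add [Y → . F (], [Y → . d Y (]
  [Y → . F (] has the dot before F: add [F → .], [F → . d *]
No further items can be added.

I₀ = { [F → . d *], [F → .], [Y → . F (], [Y → . d Y (], [Y' → . Y] }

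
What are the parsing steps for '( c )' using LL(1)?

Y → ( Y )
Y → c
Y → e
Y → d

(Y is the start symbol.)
LL(1) parsing maintains a stack (initially the start symbol over $) and the input. At each step: if the stack top is a terminal, match it against the current input token; if it is a non-terminal N, replace it with the RHS of M[N, lookahead] (the unique production whose predict set contains the lookahead).

Stack is shown with the top on the left.

Stack    Input    Action
------------------------
Y $      ( c ) $  output Y → ( Y )
( Y ) $  ( c ) $  match '('
Y ) $    c ) $    output Y → c
c ) $    c ) $    match 'c'
) $      ) $      match ')'
$        $        accept

The string is accepted.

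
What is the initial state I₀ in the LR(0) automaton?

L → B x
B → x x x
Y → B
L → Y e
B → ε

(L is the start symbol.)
{ [B → . x x x], [B → .], [L → . B x], [L → . Y e], [L' → . L], [Y → . B] }

First, augment the grammar with L' → L
I₀ = CLOSURE({ [L' → . L] }):
  [L' → . L] has the dot before L: add [L → . B x], [L → . Y e]
  [L → . B x] has the dot before B: add [B → . x x x], [B → .]
  [L → . Y e] has the dot before Y: add [Y → . B]
No further items can be added.

I₀ = { [B → . x x x], [B → .], [L → . B x], [L → . Y e], [L' → . L], [Y → . B] }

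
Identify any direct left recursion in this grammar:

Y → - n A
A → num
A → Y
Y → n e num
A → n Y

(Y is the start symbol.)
No direct left recursion

Y → - n A: starts with '-'
A → num: starts with num
A → Y: starts with Y
Y → n e num: starts with n
A → n Y: starts with n

No direct left recursion found.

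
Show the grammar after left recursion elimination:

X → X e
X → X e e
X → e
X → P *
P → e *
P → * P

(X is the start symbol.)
X is directly left-recursive. The standard transformation for
  A → A α₁ | ... | A α_m | β₁ | ... | β_n
is
  A  → β₁ A' | ... | β_n A'
  A' → α₁ A' | ... | α_m A' | ε

X → e becomes X → e X'
X → P * becomes X → P * X'
X → X e becomes X' → e X'
X → X e e becomes X' → e e X'
Add X' → ε

Productions for other non-terminals are unchanged:
  P → e *
  P → * P

Resulting grammar:
X → e X'
X → P * X'
X' → e X'
X' → e e X'
X' → ε
P → e *
P → * P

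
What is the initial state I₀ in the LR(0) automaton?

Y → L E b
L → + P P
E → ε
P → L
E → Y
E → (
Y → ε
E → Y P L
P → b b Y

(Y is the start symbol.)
{ [L → . + P P], [Y → . L E b], [Y → .], [Y' → . Y] }

First, augment the grammar with Y' → Y
I₀ = CLOSURE({ [Y' → . Y] }):
  [Y' → . Y] has the dot before Y: add [Y → . L E b], [Y → .]
  [Y → . L E b] has the dot before L: add [L → . + P P]
No further items can be added.

I₀ = { [L → . + P P], [Y → . L E b], [Y → .], [Y' → . Y] }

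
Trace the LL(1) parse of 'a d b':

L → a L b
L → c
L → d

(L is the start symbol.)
LL(1) parsing maintains a stack (initially the start symbol over $) and the input. At each step: if the stack top is a terminal, match it against the current input token; if it is a non-terminal N, replace it with the RHS of M[N, lookahead] (the unique production whose predict set contains the lookahead).

Stack is shown with the top on the left.

Stack    Input    Action
------------------------
L $      a d b $  output L → a L b
a L b $  a d b $  match 'a'
L b $    d b $    output L → d
d b $    d b $    match 'd'
b $      b $      match 'b'
$        $        accept

The string is accepted.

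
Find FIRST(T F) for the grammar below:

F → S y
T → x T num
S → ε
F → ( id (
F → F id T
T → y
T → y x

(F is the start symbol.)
FIRST sets of the non-terminals involved (from the grammar, by fixed-point iteration):
  FIRST(T) = { 'x', 'y' }

To compute FIRST(T F), process the symbols left to right:
Symbol T is a non-terminal. Add FIRST(T) \ {ε} = { 'x', 'y' }
T is not nullable (ε ∉ FIRST(T)), so stop here.
FIRST(T F) = { 'x', 'y' }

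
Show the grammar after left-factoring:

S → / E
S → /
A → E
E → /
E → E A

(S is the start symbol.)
S → / S'
S' → E
S' → ε
A → E
E → /
E → E A

Left-factoring transforms A → αβ₁ | αβ₂ into A → αA' and A' → β₁ | β₂
(α is the longest common prefix among the alternatives). Repeat until
no nonterminal has two alternatives with a common prefix.

Round 1: S has alternatives sharing prefix '/'. Introduce S': S → / S'
  Add: S' → E
  Add: S' → ε

No remaining common prefixes — done.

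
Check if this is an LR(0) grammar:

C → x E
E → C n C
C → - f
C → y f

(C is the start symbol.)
Yes, the grammar is LR(0)

A grammar is LR(0) if no state in the canonical LR(0) collection has:
  - both a shift item (dot before a terminal) and a complete item (shift-reduce conflict), or
  - two or more complete items (reduce-reduce conflict; the accept item [C' → C .] counts as a complete item here).

Augment with C' → C and build the canonical LR(0) collection (I0 = CLOSURE({[C' → . C]}), then GOTO on every symbol after a dot until no new states appear). It has 11 states:
  I0: { [C → . - f], [C → . x E], [C → . y f], [C' → . C] }  — shift
  I1: { [C → - . f] }  — shift
  I2: { [C' → C .] }  — accept
  I3: { [C → . - f], [C → . x E], [C → . y f], [C → x . E], [E → . C n C] }  — shift
  I4: { [C → y . f] }  — shift
  I5: { [C → y f .] }  — reduce
  I6: { [E → C . n C] }  — shift
  I7: { [C → x E .] }  — reduce
  I8: { [C → . - f], [C → . x E], [C → . y f], [E → C n . C] }  — shift
  I9: { [E → C n C .] }  — reduce
  I10: { [C → - f .] }  — reduce

Every state is either a pure shift/goto state or contains exactly one complete item and nothing to shift — no conflicts. The grammar is LR(0).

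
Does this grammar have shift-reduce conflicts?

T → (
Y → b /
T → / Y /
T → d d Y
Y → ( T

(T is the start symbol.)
No shift-reduce conflicts

A shift-reduce conflict occurs when an LR(0) state has both:
  - a complete (reduce) item [A → α .] (dot at the end), and
  - a shift item [B → β . c γ] (dot before a terminal).

Augment with T' → T and build the canonical LR(0) collection (I0 = CLOSURE({[T' → . T]}), then GOTO on every symbol after a dot until no new states appear). It has 13 states:
  I0: { [T → . (], [T → . / Y /], [T → . d d Y], [T' → . T] }  — shift
  I1: { [T → ( .] }  — reduce
  I2: { [T → / . Y /], [Y → . ( T], [Y → . b /] }  — shift
  I3: { [T' → T .] }  — accept
  I4: { [T → d . d Y] }  — shift
  I5: { [T → d d . Y], [Y → . ( T], [Y → . b /] }  — shift
  I6: { [T → . (], [T → . / Y /], [T → . d d Y], [Y → ( . T] }  — shift
  I7: { [T → d d Y .] }  — reduce
  I8: { [Y → b . /] }  — shift
  I9: { [Y → b / .] }  — reduce
  I10: { [Y → ( T .] }  — reduce
  I11: { [T → / Y . /] }  — shift
  I12: { [T → / Y / .] }  — reduce

No state contains both a complete item and a shift item.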